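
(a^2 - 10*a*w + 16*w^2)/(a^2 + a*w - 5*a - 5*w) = (a^2 - 10*a*w + 16*w^2)/(a^2 + a*w - 5*a - 5*w)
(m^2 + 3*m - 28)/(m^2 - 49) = (m - 4)/(m - 7)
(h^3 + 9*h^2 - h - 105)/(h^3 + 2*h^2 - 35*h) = (h^2 + 2*h - 15)/(h*(h - 5))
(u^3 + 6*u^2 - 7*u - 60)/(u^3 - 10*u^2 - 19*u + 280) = (u^2 + u - 12)/(u^2 - 15*u + 56)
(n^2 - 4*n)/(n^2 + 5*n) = (n - 4)/(n + 5)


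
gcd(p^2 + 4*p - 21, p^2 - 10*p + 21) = p - 3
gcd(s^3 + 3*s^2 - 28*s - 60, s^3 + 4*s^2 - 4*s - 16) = s + 2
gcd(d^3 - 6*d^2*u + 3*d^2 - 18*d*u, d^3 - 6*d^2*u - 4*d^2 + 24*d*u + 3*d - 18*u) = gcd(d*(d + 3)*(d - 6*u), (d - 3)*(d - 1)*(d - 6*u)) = -d + 6*u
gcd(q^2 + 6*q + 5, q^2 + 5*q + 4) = q + 1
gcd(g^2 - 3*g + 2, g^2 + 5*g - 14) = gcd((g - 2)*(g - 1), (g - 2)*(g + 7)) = g - 2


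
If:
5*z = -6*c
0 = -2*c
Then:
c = 0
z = 0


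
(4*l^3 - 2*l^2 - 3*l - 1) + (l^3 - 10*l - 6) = 5*l^3 - 2*l^2 - 13*l - 7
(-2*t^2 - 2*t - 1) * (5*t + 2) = -10*t^3 - 14*t^2 - 9*t - 2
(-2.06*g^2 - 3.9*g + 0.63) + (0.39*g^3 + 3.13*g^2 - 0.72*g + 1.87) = 0.39*g^3 + 1.07*g^2 - 4.62*g + 2.5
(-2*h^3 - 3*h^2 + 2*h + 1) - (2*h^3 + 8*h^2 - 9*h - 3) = -4*h^3 - 11*h^2 + 11*h + 4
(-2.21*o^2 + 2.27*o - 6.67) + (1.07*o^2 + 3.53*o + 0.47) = -1.14*o^2 + 5.8*o - 6.2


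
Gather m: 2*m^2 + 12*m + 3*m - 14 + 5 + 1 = 2*m^2 + 15*m - 8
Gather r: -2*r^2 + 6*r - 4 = -2*r^2 + 6*r - 4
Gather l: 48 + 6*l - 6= 6*l + 42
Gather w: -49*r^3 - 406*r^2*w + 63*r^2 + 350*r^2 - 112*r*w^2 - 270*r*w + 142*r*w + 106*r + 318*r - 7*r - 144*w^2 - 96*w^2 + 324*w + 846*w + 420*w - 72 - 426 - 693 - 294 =-49*r^3 + 413*r^2 + 417*r + w^2*(-112*r - 240) + w*(-406*r^2 - 128*r + 1590) - 1485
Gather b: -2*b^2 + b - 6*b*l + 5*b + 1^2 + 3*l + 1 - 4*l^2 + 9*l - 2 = -2*b^2 + b*(6 - 6*l) - 4*l^2 + 12*l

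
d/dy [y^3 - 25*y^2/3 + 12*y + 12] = 3*y^2 - 50*y/3 + 12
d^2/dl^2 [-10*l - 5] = 0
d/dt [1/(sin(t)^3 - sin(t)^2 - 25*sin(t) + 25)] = (-3*sin(t)^2 + 2*sin(t) + 25)*cos(t)/(sin(t)^3 - sin(t)^2 - 25*sin(t) + 25)^2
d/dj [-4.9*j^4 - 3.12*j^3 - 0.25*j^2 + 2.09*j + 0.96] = -19.6*j^3 - 9.36*j^2 - 0.5*j + 2.09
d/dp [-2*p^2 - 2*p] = -4*p - 2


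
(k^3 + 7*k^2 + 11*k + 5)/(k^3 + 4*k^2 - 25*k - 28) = (k^2 + 6*k + 5)/(k^2 + 3*k - 28)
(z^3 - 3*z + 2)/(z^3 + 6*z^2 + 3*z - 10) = (z - 1)/(z + 5)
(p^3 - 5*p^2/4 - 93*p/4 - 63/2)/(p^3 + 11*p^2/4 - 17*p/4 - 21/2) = (p - 6)/(p - 2)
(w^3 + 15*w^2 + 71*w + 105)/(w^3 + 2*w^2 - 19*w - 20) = (w^2 + 10*w + 21)/(w^2 - 3*w - 4)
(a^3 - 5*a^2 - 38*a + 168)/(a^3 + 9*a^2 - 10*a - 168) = (a - 7)/(a + 7)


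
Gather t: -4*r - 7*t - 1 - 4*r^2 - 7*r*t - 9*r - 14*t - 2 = -4*r^2 - 13*r + t*(-7*r - 21) - 3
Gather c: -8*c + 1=1 - 8*c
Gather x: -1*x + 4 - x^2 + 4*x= -x^2 + 3*x + 4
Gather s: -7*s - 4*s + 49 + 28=77 - 11*s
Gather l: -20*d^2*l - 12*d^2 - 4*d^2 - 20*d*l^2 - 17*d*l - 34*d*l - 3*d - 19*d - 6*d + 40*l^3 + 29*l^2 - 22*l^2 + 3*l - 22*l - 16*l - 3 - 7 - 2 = -16*d^2 - 28*d + 40*l^3 + l^2*(7 - 20*d) + l*(-20*d^2 - 51*d - 35) - 12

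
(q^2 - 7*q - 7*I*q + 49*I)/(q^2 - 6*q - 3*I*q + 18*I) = (q^2 - 7*q - 7*I*q + 49*I)/(q^2 - 6*q - 3*I*q + 18*I)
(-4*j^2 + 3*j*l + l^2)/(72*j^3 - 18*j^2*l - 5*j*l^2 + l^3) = (-j + l)/(18*j^2 - 9*j*l + l^2)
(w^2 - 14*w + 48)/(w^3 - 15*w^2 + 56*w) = (w - 6)/(w*(w - 7))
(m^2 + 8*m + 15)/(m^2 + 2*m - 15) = (m + 3)/(m - 3)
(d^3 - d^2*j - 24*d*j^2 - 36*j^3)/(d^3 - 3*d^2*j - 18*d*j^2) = (d + 2*j)/d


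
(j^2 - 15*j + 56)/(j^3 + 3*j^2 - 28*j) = (j^2 - 15*j + 56)/(j*(j^2 + 3*j - 28))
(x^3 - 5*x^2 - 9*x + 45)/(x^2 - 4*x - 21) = (x^2 - 8*x + 15)/(x - 7)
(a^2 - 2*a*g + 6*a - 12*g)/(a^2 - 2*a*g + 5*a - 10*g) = (a + 6)/(a + 5)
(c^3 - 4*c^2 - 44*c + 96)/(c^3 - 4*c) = (c^2 - 2*c - 48)/(c*(c + 2))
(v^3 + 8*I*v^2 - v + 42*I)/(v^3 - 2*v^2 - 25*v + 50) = (v^3 + 8*I*v^2 - v + 42*I)/(v^3 - 2*v^2 - 25*v + 50)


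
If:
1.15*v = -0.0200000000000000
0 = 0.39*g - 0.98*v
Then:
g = -0.04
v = -0.02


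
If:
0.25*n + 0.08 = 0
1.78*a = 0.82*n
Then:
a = -0.15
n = -0.32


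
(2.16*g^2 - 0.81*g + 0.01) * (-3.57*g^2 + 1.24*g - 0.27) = -7.7112*g^4 + 5.5701*g^3 - 1.6233*g^2 + 0.2311*g - 0.0027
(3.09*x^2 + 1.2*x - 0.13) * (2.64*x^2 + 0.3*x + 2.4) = 8.1576*x^4 + 4.095*x^3 + 7.4328*x^2 + 2.841*x - 0.312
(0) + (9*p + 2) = 9*p + 2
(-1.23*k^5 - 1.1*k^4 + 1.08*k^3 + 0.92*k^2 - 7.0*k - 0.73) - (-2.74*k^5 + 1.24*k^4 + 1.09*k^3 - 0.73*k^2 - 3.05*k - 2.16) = 1.51*k^5 - 2.34*k^4 - 0.01*k^3 + 1.65*k^2 - 3.95*k + 1.43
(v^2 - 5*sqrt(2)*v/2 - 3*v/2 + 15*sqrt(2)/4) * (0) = 0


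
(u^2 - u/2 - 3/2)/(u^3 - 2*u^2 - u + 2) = (u - 3/2)/(u^2 - 3*u + 2)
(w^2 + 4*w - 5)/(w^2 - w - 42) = (-w^2 - 4*w + 5)/(-w^2 + w + 42)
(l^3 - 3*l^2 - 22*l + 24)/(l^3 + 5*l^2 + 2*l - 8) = (l - 6)/(l + 2)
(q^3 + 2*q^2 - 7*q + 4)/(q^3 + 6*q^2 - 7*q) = (q^2 + 3*q - 4)/(q*(q + 7))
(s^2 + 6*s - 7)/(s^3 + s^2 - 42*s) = (s - 1)/(s*(s - 6))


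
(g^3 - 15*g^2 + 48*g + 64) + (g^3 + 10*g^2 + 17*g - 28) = 2*g^3 - 5*g^2 + 65*g + 36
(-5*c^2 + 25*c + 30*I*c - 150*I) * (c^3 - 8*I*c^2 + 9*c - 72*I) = -5*c^5 + 25*c^4 + 70*I*c^4 + 195*c^3 - 350*I*c^3 - 975*c^2 + 630*I*c^2 + 2160*c - 3150*I*c - 10800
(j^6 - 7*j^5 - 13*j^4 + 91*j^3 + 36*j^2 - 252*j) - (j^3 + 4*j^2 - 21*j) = j^6 - 7*j^5 - 13*j^4 + 90*j^3 + 32*j^2 - 231*j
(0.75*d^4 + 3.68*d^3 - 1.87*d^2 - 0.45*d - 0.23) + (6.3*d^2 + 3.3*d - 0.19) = 0.75*d^4 + 3.68*d^3 + 4.43*d^2 + 2.85*d - 0.42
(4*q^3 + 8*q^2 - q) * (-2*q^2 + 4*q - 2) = -8*q^5 + 26*q^3 - 20*q^2 + 2*q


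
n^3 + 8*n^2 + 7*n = n*(n + 1)*(n + 7)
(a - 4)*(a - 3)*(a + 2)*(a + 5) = a^4 - 27*a^2 + 14*a + 120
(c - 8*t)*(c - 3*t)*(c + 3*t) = c^3 - 8*c^2*t - 9*c*t^2 + 72*t^3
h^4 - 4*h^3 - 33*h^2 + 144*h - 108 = (h - 6)*(h - 3)*(h - 1)*(h + 6)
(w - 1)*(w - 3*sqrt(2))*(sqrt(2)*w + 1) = sqrt(2)*w^3 - 5*w^2 - sqrt(2)*w^2 - 3*sqrt(2)*w + 5*w + 3*sqrt(2)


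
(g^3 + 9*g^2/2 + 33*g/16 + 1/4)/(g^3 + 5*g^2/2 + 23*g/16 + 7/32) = 2*(4*g^2 + 17*g + 4)/(8*g^2 + 18*g + 7)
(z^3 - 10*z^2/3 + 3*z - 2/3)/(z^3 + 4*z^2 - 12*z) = (3*z^2 - 4*z + 1)/(3*z*(z + 6))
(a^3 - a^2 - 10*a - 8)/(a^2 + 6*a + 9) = (a^3 - a^2 - 10*a - 8)/(a^2 + 6*a + 9)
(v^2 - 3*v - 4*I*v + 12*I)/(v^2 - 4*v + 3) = (v - 4*I)/(v - 1)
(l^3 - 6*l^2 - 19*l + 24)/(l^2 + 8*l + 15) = (l^2 - 9*l + 8)/(l + 5)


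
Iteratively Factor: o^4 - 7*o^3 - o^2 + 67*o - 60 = (o + 3)*(o^3 - 10*o^2 + 29*o - 20) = (o - 5)*(o + 3)*(o^2 - 5*o + 4) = (o - 5)*(o - 1)*(o + 3)*(o - 4)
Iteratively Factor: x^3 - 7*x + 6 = (x + 3)*(x^2 - 3*x + 2) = (x - 1)*(x + 3)*(x - 2)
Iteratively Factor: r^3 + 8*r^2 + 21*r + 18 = (r + 3)*(r^2 + 5*r + 6) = (r + 3)^2*(r + 2)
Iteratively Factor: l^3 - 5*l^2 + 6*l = (l - 3)*(l^2 - 2*l) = l*(l - 3)*(l - 2)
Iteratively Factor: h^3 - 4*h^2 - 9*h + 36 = (h - 4)*(h^2 - 9) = (h - 4)*(h - 3)*(h + 3)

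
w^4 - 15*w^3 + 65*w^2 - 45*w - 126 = (w - 7)*(w - 6)*(w - 3)*(w + 1)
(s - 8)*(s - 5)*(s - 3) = s^3 - 16*s^2 + 79*s - 120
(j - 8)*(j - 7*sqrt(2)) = j^2 - 7*sqrt(2)*j - 8*j + 56*sqrt(2)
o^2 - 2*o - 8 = (o - 4)*(o + 2)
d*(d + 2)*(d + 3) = d^3 + 5*d^2 + 6*d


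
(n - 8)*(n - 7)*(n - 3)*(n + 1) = n^4 - 17*n^3 + 83*n^2 - 67*n - 168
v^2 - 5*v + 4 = (v - 4)*(v - 1)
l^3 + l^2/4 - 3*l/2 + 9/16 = (l - 3/4)*(l - 1/2)*(l + 3/2)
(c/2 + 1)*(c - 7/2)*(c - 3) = c^3/2 - 9*c^2/4 - 5*c/4 + 21/2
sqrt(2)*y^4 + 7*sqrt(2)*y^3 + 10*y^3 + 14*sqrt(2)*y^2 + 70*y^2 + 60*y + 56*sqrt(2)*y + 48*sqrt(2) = (y + 6)*(y + sqrt(2))*(y + 4*sqrt(2))*(sqrt(2)*y + sqrt(2))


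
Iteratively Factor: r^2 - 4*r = (r - 4)*(r)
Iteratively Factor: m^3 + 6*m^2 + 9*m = (m + 3)*(m^2 + 3*m) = (m + 3)^2*(m)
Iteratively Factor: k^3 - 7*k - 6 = (k + 1)*(k^2 - k - 6) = (k + 1)*(k + 2)*(k - 3)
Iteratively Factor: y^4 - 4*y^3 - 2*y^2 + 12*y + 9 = (y + 1)*(y^3 - 5*y^2 + 3*y + 9) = (y + 1)^2*(y^2 - 6*y + 9) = (y - 3)*(y + 1)^2*(y - 3)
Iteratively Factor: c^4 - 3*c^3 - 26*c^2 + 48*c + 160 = (c - 5)*(c^3 + 2*c^2 - 16*c - 32) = (c - 5)*(c + 2)*(c^2 - 16) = (c - 5)*(c + 2)*(c + 4)*(c - 4)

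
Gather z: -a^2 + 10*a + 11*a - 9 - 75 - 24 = -a^2 + 21*a - 108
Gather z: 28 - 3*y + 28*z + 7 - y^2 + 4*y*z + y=-y^2 - 2*y + z*(4*y + 28) + 35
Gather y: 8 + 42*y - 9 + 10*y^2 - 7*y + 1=10*y^2 + 35*y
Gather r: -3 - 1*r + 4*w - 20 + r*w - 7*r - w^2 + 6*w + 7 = r*(w - 8) - w^2 + 10*w - 16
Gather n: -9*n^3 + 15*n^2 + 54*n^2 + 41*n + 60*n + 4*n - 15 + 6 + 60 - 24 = -9*n^3 + 69*n^2 + 105*n + 27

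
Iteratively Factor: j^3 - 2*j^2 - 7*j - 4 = (j + 1)*(j^2 - 3*j - 4) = (j + 1)^2*(j - 4)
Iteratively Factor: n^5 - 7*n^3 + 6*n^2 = (n)*(n^4 - 7*n^2 + 6*n) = n*(n - 2)*(n^3 + 2*n^2 - 3*n) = n*(n - 2)*(n + 3)*(n^2 - n) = n*(n - 2)*(n - 1)*(n + 3)*(n)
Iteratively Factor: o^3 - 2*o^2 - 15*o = (o - 5)*(o^2 + 3*o) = o*(o - 5)*(o + 3)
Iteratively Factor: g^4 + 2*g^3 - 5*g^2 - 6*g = (g - 2)*(g^3 + 4*g^2 + 3*g) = (g - 2)*(g + 1)*(g^2 + 3*g) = (g - 2)*(g + 1)*(g + 3)*(g)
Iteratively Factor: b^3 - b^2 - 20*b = (b)*(b^2 - b - 20) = b*(b - 5)*(b + 4)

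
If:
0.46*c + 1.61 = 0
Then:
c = -3.50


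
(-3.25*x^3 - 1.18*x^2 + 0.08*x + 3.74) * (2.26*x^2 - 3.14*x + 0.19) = -7.345*x^5 + 7.5382*x^4 + 3.2685*x^3 + 7.977*x^2 - 11.7284*x + 0.7106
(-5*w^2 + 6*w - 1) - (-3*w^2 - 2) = -2*w^2 + 6*w + 1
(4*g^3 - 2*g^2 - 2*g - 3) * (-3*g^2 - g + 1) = -12*g^5 + 2*g^4 + 12*g^3 + 9*g^2 + g - 3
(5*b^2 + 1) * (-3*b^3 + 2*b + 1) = -15*b^5 + 7*b^3 + 5*b^2 + 2*b + 1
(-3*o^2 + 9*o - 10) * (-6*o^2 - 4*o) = 18*o^4 - 42*o^3 + 24*o^2 + 40*o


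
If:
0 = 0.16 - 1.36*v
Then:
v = 0.12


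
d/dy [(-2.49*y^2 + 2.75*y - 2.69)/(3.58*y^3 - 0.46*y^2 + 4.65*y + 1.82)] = (8.9142*y^4 - 19.69*y^3 + 18.5771*y^2 - 11.5384*y + 17.5135)/(12.8164*y^6 - 3.2936*y^5 + 33.5056*y^4 + 8.7532*y^3 + 19.9481*y^2 + 16.926*y + 3.3124)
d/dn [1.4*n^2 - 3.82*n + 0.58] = 2.8*n - 3.82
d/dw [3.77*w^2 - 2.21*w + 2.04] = 7.54*w - 2.21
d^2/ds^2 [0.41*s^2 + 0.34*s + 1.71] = 0.820000000000000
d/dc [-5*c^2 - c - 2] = -10*c - 1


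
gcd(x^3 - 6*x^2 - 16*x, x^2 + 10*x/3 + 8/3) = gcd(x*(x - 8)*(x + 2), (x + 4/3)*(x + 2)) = x + 2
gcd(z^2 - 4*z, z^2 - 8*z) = z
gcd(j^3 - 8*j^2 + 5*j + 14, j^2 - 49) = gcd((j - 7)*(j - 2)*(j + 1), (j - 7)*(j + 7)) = j - 7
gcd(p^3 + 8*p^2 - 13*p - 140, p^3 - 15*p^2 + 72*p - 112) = p - 4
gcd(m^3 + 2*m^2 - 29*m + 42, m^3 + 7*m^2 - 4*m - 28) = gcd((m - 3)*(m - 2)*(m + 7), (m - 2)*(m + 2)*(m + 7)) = m^2 + 5*m - 14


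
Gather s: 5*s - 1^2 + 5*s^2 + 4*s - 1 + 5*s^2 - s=10*s^2 + 8*s - 2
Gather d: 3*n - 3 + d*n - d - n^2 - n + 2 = d*(n - 1) - n^2 + 2*n - 1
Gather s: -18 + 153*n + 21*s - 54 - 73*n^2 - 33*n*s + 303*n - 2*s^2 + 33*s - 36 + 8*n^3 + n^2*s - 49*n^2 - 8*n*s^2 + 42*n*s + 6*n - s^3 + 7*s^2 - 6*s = 8*n^3 - 122*n^2 + 462*n - s^3 + s^2*(5 - 8*n) + s*(n^2 + 9*n + 48) - 108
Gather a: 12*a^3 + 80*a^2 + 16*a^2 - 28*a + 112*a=12*a^3 + 96*a^2 + 84*a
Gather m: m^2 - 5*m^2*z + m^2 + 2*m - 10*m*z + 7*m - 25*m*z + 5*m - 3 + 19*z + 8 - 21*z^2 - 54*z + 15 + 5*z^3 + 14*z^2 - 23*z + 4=m^2*(2 - 5*z) + m*(14 - 35*z) + 5*z^3 - 7*z^2 - 58*z + 24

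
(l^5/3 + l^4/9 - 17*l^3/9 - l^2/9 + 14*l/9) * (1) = l^5/3 + l^4/9 - 17*l^3/9 - l^2/9 + 14*l/9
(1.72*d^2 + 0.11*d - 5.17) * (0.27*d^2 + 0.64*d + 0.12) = 0.4644*d^4 + 1.1305*d^3 - 1.1191*d^2 - 3.2956*d - 0.6204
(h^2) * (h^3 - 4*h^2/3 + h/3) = h^5 - 4*h^4/3 + h^3/3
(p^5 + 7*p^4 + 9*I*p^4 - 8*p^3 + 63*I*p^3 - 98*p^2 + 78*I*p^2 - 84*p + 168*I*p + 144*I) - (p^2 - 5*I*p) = p^5 + 7*p^4 + 9*I*p^4 - 8*p^3 + 63*I*p^3 - 99*p^2 + 78*I*p^2 - 84*p + 173*I*p + 144*I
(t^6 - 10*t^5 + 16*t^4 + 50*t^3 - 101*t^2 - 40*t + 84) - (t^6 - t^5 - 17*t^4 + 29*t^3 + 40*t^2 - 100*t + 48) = -9*t^5 + 33*t^4 + 21*t^3 - 141*t^2 + 60*t + 36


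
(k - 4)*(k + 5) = k^2 + k - 20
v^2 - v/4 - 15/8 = (v - 3/2)*(v + 5/4)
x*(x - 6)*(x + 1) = x^3 - 5*x^2 - 6*x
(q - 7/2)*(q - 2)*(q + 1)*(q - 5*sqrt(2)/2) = q^4 - 9*q^3/2 - 5*sqrt(2)*q^3/2 + 3*q^2/2 + 45*sqrt(2)*q^2/4 - 15*sqrt(2)*q/4 + 7*q - 35*sqrt(2)/2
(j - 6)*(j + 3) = j^2 - 3*j - 18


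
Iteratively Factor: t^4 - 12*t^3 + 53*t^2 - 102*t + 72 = (t - 2)*(t^3 - 10*t^2 + 33*t - 36) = (t - 4)*(t - 2)*(t^2 - 6*t + 9) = (t - 4)*(t - 3)*(t - 2)*(t - 3)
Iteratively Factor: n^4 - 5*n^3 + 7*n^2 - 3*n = (n)*(n^3 - 5*n^2 + 7*n - 3) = n*(n - 3)*(n^2 - 2*n + 1) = n*(n - 3)*(n - 1)*(n - 1)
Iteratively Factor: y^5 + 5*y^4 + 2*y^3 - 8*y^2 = (y + 2)*(y^4 + 3*y^3 - 4*y^2) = y*(y + 2)*(y^3 + 3*y^2 - 4*y) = y^2*(y + 2)*(y^2 + 3*y - 4) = y^2*(y + 2)*(y + 4)*(y - 1)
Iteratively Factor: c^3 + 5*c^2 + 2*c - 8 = (c - 1)*(c^2 + 6*c + 8) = (c - 1)*(c + 4)*(c + 2)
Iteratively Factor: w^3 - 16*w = (w + 4)*(w^2 - 4*w) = w*(w + 4)*(w - 4)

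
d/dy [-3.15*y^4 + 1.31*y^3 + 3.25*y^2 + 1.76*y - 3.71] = -12.6*y^3 + 3.93*y^2 + 6.5*y + 1.76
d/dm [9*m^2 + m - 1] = 18*m + 1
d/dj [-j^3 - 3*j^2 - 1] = 3*j*(-j - 2)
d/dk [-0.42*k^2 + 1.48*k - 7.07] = 1.48 - 0.84*k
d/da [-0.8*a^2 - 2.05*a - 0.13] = -1.6*a - 2.05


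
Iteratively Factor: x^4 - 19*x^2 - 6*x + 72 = (x - 2)*(x^3 + 2*x^2 - 15*x - 36) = (x - 4)*(x - 2)*(x^2 + 6*x + 9) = (x - 4)*(x - 2)*(x + 3)*(x + 3)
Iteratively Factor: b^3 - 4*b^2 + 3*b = (b - 1)*(b^2 - 3*b) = (b - 3)*(b - 1)*(b)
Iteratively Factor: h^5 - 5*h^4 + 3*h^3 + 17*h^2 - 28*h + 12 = (h + 2)*(h^4 - 7*h^3 + 17*h^2 - 17*h + 6) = (h - 1)*(h + 2)*(h^3 - 6*h^2 + 11*h - 6) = (h - 1)^2*(h + 2)*(h^2 - 5*h + 6) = (h - 3)*(h - 1)^2*(h + 2)*(h - 2)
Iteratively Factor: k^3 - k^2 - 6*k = (k)*(k^2 - k - 6) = k*(k - 3)*(k + 2)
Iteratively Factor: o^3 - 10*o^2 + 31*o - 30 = (o - 5)*(o^2 - 5*o + 6) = (o - 5)*(o - 2)*(o - 3)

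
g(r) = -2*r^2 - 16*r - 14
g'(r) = -4*r - 16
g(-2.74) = 14.82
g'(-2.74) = -5.04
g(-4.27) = 17.85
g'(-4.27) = 1.08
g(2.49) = -66.24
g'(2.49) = -25.96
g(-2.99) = 15.96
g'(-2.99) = -4.04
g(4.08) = -112.57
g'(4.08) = -32.32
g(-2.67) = 14.46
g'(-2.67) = -5.32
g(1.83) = -49.98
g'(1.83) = -23.32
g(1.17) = -35.46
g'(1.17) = -20.68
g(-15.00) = -224.00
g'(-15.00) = 44.00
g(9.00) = -320.00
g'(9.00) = -52.00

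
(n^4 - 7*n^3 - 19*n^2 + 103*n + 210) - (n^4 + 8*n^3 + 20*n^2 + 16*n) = -15*n^3 - 39*n^2 + 87*n + 210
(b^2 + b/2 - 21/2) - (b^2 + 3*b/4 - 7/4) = -b/4 - 35/4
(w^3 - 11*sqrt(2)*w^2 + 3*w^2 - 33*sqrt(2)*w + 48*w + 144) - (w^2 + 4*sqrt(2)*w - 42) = w^3 - 11*sqrt(2)*w^2 + 2*w^2 - 37*sqrt(2)*w + 48*w + 186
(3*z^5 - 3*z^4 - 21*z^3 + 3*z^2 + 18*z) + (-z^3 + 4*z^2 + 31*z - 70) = 3*z^5 - 3*z^4 - 22*z^3 + 7*z^2 + 49*z - 70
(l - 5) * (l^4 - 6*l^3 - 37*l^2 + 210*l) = l^5 - 11*l^4 - 7*l^3 + 395*l^2 - 1050*l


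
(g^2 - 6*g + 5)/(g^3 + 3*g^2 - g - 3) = (g - 5)/(g^2 + 4*g + 3)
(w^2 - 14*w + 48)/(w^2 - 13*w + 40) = (w - 6)/(w - 5)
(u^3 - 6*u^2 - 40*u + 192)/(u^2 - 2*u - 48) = u - 4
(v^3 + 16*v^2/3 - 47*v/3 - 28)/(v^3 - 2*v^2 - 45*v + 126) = (v + 4/3)/(v - 6)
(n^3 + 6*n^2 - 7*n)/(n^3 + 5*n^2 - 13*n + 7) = n/(n - 1)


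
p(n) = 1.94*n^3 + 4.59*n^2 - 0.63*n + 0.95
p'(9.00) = 553.41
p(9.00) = 1781.33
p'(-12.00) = 727.29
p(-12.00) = -2682.85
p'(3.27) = 91.62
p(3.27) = 115.80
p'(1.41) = 23.88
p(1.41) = 14.63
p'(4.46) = 156.08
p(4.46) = 261.55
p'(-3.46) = 37.28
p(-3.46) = -22.28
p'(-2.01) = 4.43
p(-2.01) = 5.01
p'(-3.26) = 31.30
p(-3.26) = -15.43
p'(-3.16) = 28.48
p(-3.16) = -12.44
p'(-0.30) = -2.86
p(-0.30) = 1.50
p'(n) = 5.82*n^2 + 9.18*n - 0.63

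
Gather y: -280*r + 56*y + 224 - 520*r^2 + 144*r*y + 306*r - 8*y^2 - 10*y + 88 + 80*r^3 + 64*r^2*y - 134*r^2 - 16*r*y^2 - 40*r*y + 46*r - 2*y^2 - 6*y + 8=80*r^3 - 654*r^2 + 72*r + y^2*(-16*r - 10) + y*(64*r^2 + 104*r + 40) + 320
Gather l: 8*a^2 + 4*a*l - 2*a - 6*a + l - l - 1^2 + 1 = 8*a^2 + 4*a*l - 8*a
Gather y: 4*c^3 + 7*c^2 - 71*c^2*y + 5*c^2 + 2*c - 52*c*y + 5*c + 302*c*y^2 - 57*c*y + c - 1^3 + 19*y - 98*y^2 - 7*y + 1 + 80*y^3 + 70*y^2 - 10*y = 4*c^3 + 12*c^2 + 8*c + 80*y^3 + y^2*(302*c - 28) + y*(-71*c^2 - 109*c + 2)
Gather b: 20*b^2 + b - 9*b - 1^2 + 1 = 20*b^2 - 8*b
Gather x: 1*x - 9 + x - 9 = 2*x - 18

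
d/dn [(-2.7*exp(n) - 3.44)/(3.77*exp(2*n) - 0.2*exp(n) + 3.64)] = (10.179*exp(2*n) + 25.9376*exp(n) - 10.516)*exp(n)/(14.2129*exp(4*n) - 1.508*exp(3*n) + 27.4856*exp(2*n) - 1.456*exp(n) + 13.2496)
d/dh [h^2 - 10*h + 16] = 2*h - 10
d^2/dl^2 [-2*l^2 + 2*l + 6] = -4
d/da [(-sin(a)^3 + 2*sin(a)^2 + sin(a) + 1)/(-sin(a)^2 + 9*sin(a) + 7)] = (sin(a)^4 - 18*sin(a)^3 - 2*sin(a)^2 + 30*sin(a) - 2)*cos(a)/(sin(a)^2 - 9*sin(a) - 7)^2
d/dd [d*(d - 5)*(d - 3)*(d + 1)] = 4*d^3 - 21*d^2 + 14*d + 15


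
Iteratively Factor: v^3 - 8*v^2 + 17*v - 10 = (v - 5)*(v^2 - 3*v + 2) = (v - 5)*(v - 2)*(v - 1)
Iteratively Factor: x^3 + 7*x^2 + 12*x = (x + 4)*(x^2 + 3*x) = (x + 3)*(x + 4)*(x)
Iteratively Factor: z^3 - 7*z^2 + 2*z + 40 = (z - 4)*(z^2 - 3*z - 10) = (z - 4)*(z + 2)*(z - 5)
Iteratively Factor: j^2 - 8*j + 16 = (j - 4)*(j - 4)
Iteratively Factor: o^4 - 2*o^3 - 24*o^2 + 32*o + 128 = (o - 4)*(o^3 + 2*o^2 - 16*o - 32) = (o - 4)^2*(o^2 + 6*o + 8) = (o - 4)^2*(o + 2)*(o + 4)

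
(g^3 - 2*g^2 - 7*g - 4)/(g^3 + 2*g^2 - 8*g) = (g^3 - 2*g^2 - 7*g - 4)/(g*(g^2 + 2*g - 8))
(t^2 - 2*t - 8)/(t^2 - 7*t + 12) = (t + 2)/(t - 3)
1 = 1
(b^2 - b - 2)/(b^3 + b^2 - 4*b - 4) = 1/(b + 2)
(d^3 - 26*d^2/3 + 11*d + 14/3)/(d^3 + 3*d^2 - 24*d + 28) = (3*d^2 - 20*d - 7)/(3*(d^2 + 5*d - 14))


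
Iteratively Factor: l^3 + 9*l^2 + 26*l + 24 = (l + 2)*(l^2 + 7*l + 12) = (l + 2)*(l + 3)*(l + 4)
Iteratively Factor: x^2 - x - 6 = (x + 2)*(x - 3)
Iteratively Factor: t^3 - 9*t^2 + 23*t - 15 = (t - 3)*(t^2 - 6*t + 5) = (t - 5)*(t - 3)*(t - 1)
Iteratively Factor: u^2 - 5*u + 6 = (u - 3)*(u - 2)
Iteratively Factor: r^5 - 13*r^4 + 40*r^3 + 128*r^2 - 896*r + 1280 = (r - 4)*(r^4 - 9*r^3 + 4*r^2 + 144*r - 320) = (r - 4)*(r + 4)*(r^3 - 13*r^2 + 56*r - 80) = (r - 4)^2*(r + 4)*(r^2 - 9*r + 20) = (r - 5)*(r - 4)^2*(r + 4)*(r - 4)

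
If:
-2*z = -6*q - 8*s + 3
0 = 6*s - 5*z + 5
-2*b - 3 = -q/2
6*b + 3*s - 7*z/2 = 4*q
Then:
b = -73/17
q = -190/17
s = 875/68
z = 559/34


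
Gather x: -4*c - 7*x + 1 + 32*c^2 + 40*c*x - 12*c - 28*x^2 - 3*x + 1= 32*c^2 - 16*c - 28*x^2 + x*(40*c - 10) + 2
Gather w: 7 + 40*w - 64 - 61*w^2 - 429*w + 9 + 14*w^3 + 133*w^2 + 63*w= 14*w^3 + 72*w^2 - 326*w - 48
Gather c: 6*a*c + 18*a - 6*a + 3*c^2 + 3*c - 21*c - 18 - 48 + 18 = 12*a + 3*c^2 + c*(6*a - 18) - 48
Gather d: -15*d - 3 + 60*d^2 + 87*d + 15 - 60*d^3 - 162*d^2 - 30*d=-60*d^3 - 102*d^2 + 42*d + 12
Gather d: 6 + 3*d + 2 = 3*d + 8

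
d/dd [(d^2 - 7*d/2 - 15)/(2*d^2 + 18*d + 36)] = (25*d^2 + 132*d + 144)/(4*(d^4 + 18*d^3 + 117*d^2 + 324*d + 324))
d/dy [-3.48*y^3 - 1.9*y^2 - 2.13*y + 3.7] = -10.44*y^2 - 3.8*y - 2.13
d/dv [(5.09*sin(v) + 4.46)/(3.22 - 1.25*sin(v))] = 21.9648*cos(v)/(1.25*sin(v) - 3.22)^2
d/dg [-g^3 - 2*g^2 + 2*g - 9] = -3*g^2 - 4*g + 2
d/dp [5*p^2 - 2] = 10*p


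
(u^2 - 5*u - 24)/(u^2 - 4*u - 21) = (u - 8)/(u - 7)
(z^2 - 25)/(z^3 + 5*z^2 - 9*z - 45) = (z - 5)/(z^2 - 9)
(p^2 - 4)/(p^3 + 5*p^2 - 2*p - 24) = (p + 2)/(p^2 + 7*p + 12)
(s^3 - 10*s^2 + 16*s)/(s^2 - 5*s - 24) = s*(s - 2)/(s + 3)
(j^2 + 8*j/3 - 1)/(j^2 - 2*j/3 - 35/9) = 3*(-3*j^2 - 8*j + 3)/(-9*j^2 + 6*j + 35)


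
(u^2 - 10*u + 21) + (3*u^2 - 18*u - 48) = 4*u^2 - 28*u - 27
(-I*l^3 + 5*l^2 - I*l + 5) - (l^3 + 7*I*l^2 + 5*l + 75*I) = -l^3 - I*l^3 + 5*l^2 - 7*I*l^2 - 5*l - I*l + 5 - 75*I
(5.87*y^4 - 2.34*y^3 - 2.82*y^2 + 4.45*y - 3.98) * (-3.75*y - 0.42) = -22.0125*y^5 + 6.3096*y^4 + 11.5578*y^3 - 15.5031*y^2 + 13.056*y + 1.6716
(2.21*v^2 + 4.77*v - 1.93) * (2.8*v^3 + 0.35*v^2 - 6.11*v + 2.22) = 6.188*v^5 + 14.1295*v^4 - 17.2376*v^3 - 24.914*v^2 + 22.3817*v - 4.2846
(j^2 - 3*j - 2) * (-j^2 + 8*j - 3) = -j^4 + 11*j^3 - 25*j^2 - 7*j + 6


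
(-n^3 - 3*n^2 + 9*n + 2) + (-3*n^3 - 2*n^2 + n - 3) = -4*n^3 - 5*n^2 + 10*n - 1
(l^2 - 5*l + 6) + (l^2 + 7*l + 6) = 2*l^2 + 2*l + 12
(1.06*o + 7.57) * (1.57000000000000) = 1.6642*o + 11.8849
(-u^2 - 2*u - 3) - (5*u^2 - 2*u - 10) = 7 - 6*u^2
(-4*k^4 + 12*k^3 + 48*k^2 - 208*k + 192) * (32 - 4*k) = 16*k^5 - 176*k^4 + 192*k^3 + 2368*k^2 - 7424*k + 6144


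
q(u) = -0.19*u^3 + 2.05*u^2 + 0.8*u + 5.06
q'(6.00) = 4.88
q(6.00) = 42.62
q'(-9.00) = -82.27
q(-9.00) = 302.42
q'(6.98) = 1.65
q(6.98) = 45.91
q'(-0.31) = -0.53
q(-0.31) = 5.01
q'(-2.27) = -11.44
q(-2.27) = 16.03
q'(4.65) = 7.54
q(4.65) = 34.00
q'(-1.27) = -5.33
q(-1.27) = 7.74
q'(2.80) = 7.81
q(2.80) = 19.20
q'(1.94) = 6.61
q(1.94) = 12.94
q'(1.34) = 5.27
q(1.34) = 9.36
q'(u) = -0.57*u^2 + 4.1*u + 0.8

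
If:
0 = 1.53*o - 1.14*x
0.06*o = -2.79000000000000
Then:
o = -46.50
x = -62.41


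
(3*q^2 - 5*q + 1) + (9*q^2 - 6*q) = 12*q^2 - 11*q + 1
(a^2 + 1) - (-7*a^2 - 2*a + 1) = 8*a^2 + 2*a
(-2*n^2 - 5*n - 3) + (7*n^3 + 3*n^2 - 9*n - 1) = 7*n^3 + n^2 - 14*n - 4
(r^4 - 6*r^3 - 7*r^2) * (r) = r^5 - 6*r^4 - 7*r^3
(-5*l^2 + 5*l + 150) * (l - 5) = -5*l^3 + 30*l^2 + 125*l - 750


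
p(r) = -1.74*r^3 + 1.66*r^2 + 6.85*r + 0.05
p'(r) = -5.22*r^2 + 3.32*r + 6.85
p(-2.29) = 13.96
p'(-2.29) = -28.13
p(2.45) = 1.21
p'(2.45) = -16.35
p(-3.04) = 43.45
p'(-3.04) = -51.48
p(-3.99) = 109.67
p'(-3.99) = -89.50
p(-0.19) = -1.18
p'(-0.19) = 6.03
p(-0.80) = -3.48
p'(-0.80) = 0.85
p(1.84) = 7.43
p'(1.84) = -4.71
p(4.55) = -98.32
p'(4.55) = -86.11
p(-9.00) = 1341.32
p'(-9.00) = -445.85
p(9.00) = -1072.30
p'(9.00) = -386.09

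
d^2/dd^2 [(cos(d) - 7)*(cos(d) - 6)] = 13*cos(d) - 2*cos(2*d)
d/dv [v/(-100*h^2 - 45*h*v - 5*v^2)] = (-20*h^2 - 9*h*v - v^2 + v*(9*h + 2*v))/(5*(20*h^2 + 9*h*v + v^2)^2)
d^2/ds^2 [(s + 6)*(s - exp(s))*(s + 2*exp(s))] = s^2*exp(s) - 8*s*exp(2*s) + 10*s*exp(s) + 6*s - 56*exp(2*s) + 14*exp(s) + 12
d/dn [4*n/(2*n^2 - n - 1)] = 4*(2*n^2 - n*(4*n - 1) - n - 1)/(-2*n^2 + n + 1)^2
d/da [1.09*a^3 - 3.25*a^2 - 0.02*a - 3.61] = 3.27*a^2 - 6.5*a - 0.02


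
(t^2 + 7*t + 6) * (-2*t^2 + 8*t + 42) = -2*t^4 - 6*t^3 + 86*t^2 + 342*t + 252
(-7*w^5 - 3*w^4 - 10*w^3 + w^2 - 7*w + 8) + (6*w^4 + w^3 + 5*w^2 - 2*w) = -7*w^5 + 3*w^4 - 9*w^3 + 6*w^2 - 9*w + 8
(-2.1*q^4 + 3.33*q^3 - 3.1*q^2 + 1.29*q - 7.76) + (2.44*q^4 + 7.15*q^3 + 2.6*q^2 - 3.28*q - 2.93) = 0.34*q^4 + 10.48*q^3 - 0.5*q^2 - 1.99*q - 10.69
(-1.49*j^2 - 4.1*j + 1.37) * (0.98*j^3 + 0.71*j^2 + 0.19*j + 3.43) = -1.4602*j^5 - 5.0759*j^4 - 1.8515*j^3 - 4.917*j^2 - 13.8027*j + 4.6991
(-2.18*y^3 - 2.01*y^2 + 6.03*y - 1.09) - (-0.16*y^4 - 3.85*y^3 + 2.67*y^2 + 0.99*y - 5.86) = 0.16*y^4 + 1.67*y^3 - 4.68*y^2 + 5.04*y + 4.77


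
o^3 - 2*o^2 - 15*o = o*(o - 5)*(o + 3)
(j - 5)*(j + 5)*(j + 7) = j^3 + 7*j^2 - 25*j - 175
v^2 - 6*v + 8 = (v - 4)*(v - 2)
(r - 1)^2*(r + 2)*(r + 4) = r^4 + 4*r^3 - 3*r^2 - 10*r + 8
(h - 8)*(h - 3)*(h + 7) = h^3 - 4*h^2 - 53*h + 168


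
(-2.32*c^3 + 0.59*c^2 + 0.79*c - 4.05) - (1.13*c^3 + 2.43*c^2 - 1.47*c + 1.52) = -3.45*c^3 - 1.84*c^2 + 2.26*c - 5.57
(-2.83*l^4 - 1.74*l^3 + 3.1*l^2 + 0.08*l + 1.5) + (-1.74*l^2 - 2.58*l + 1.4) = -2.83*l^4 - 1.74*l^3 + 1.36*l^2 - 2.5*l + 2.9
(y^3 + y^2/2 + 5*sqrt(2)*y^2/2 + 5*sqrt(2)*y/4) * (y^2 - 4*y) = y^5 - 7*y^4/2 + 5*sqrt(2)*y^4/2 - 35*sqrt(2)*y^3/4 - 2*y^3 - 5*sqrt(2)*y^2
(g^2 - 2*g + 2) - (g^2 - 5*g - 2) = 3*g + 4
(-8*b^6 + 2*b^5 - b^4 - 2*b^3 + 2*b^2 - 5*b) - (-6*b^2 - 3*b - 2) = -8*b^6 + 2*b^5 - b^4 - 2*b^3 + 8*b^2 - 2*b + 2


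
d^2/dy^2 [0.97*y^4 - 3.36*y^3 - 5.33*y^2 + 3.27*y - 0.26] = 11.64*y^2 - 20.16*y - 10.66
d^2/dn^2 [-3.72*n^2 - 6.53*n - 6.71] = -7.44000000000000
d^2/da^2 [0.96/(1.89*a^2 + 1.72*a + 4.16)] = (-6.858432*a^2 - 6.241536*a + 0.96*(3.78*a + 1.72)*(7.56*a + 3.44) - 15.095808)/(1.89*a^2 + 1.72*a + 4.16)^3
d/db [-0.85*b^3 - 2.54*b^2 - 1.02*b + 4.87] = -2.55*b^2 - 5.08*b - 1.02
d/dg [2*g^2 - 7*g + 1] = 4*g - 7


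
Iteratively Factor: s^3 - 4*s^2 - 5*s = (s - 5)*(s^2 + s) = s*(s - 5)*(s + 1)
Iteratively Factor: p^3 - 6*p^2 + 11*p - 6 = (p - 1)*(p^2 - 5*p + 6) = (p - 2)*(p - 1)*(p - 3)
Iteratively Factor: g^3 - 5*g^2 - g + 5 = (g - 5)*(g^2 - 1) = (g - 5)*(g + 1)*(g - 1)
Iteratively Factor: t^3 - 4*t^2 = (t)*(t^2 - 4*t) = t*(t - 4)*(t)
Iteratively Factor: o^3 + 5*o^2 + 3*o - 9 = (o + 3)*(o^2 + 2*o - 3) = (o + 3)^2*(o - 1)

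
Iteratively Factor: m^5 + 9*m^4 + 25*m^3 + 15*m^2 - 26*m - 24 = (m - 1)*(m^4 + 10*m^3 + 35*m^2 + 50*m + 24) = (m - 1)*(m + 1)*(m^3 + 9*m^2 + 26*m + 24) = (m - 1)*(m + 1)*(m + 2)*(m^2 + 7*m + 12) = (m - 1)*(m + 1)*(m + 2)*(m + 4)*(m + 3)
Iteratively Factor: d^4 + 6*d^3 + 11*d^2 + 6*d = (d + 1)*(d^3 + 5*d^2 + 6*d) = (d + 1)*(d + 2)*(d^2 + 3*d) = d*(d + 1)*(d + 2)*(d + 3)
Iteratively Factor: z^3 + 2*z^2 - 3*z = (z - 1)*(z^2 + 3*z) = z*(z - 1)*(z + 3)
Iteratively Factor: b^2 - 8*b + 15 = (b - 5)*(b - 3)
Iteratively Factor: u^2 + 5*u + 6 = (u + 3)*(u + 2)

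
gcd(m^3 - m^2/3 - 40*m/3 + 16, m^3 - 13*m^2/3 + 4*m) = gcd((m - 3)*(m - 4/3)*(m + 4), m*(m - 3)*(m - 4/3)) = m^2 - 13*m/3 + 4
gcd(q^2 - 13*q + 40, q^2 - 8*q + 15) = q - 5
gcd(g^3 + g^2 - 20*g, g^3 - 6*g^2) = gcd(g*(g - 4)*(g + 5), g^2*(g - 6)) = g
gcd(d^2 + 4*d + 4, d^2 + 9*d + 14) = d + 2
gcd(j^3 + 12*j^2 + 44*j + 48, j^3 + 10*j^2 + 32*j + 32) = j^2 + 6*j + 8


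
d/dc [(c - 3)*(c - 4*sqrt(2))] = 2*c - 4*sqrt(2) - 3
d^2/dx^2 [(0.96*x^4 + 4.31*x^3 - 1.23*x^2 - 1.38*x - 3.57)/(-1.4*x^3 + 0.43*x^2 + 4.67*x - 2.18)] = (7.105427357601e-15*x^8 - 13.275608*x^6 - 146.831016*x^5 + 164.86188*x^4 - 113.025492*x^3 + 28.816158*x^2 - 137.49573*x + 202.197942)/(2.744*x^9 - 2.5284*x^8 - 26.68302*x^7 + 29.606933*x^6 + 81.132771*x^5 - 112.441275*x^4 - 55.621535*x^3 + 136.49961*x^2 - 66.581124*x + 10.360232)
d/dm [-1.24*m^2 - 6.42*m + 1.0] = -2.48*m - 6.42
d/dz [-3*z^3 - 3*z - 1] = -9*z^2 - 3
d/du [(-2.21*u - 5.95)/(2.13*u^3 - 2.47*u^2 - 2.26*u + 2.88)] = (9.4146*u^3 + 32.5618*u^2 - 29.393*u - 19.8118)/(4.5369*u^6 - 10.5222*u^5 - 3.5267*u^4 + 23.4332*u^3 - 9.1196*u^2 - 13.0176*u + 8.2944)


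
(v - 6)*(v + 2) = v^2 - 4*v - 12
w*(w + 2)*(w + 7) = w^3 + 9*w^2 + 14*w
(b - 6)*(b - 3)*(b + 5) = b^3 - 4*b^2 - 27*b + 90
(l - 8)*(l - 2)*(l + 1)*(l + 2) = l^4 - 7*l^3 - 12*l^2 + 28*l + 32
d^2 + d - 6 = (d - 2)*(d + 3)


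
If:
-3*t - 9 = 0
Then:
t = -3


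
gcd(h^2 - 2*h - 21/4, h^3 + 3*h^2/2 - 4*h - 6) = h + 3/2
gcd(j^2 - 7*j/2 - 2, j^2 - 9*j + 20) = j - 4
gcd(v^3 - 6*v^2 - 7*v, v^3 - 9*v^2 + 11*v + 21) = v^2 - 6*v - 7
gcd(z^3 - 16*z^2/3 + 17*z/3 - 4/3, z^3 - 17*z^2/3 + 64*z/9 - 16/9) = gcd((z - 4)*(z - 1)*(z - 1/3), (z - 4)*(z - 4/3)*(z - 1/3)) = z^2 - 13*z/3 + 4/3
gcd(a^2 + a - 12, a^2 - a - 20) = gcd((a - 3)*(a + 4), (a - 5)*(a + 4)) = a + 4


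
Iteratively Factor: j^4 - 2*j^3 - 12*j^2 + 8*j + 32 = (j + 2)*(j^3 - 4*j^2 - 4*j + 16) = (j - 2)*(j + 2)*(j^2 - 2*j - 8) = (j - 4)*(j - 2)*(j + 2)*(j + 2)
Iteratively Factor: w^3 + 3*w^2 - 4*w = (w + 4)*(w^2 - w) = (w - 1)*(w + 4)*(w)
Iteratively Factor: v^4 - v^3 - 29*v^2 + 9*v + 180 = (v + 3)*(v^3 - 4*v^2 - 17*v + 60) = (v + 3)*(v + 4)*(v^2 - 8*v + 15) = (v - 5)*(v + 3)*(v + 4)*(v - 3)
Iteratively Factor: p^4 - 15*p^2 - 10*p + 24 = (p + 3)*(p^3 - 3*p^2 - 6*p + 8) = (p - 1)*(p + 3)*(p^2 - 2*p - 8) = (p - 4)*(p - 1)*(p + 3)*(p + 2)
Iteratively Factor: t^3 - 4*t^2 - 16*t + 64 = (t - 4)*(t^2 - 16) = (t - 4)*(t + 4)*(t - 4)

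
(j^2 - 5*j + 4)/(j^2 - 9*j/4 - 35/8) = 8*(-j^2 + 5*j - 4)/(-8*j^2 + 18*j + 35)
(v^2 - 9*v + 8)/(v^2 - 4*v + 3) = (v - 8)/(v - 3)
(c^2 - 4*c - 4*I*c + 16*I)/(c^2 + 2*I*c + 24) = (c - 4)/(c + 6*I)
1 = 1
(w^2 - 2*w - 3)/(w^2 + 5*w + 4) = (w - 3)/(w + 4)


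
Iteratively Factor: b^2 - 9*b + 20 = (b - 5)*(b - 4)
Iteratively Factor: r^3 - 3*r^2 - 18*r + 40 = (r + 4)*(r^2 - 7*r + 10) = (r - 5)*(r + 4)*(r - 2)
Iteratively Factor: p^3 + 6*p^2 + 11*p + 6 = (p + 2)*(p^2 + 4*p + 3) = (p + 1)*(p + 2)*(p + 3)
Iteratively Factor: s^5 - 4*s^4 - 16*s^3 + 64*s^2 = (s)*(s^4 - 4*s^3 - 16*s^2 + 64*s) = s*(s - 4)*(s^3 - 16*s) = s*(s - 4)*(s + 4)*(s^2 - 4*s) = s^2*(s - 4)*(s + 4)*(s - 4)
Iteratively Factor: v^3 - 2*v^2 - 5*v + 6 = (v - 1)*(v^2 - v - 6) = (v - 3)*(v - 1)*(v + 2)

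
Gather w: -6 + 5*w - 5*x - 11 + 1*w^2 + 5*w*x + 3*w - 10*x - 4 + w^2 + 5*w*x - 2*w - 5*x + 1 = 2*w^2 + w*(10*x + 6) - 20*x - 20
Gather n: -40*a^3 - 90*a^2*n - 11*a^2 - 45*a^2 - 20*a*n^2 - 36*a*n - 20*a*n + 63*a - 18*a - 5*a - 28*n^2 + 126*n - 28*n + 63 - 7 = -40*a^3 - 56*a^2 + 40*a + n^2*(-20*a - 28) + n*(-90*a^2 - 56*a + 98) + 56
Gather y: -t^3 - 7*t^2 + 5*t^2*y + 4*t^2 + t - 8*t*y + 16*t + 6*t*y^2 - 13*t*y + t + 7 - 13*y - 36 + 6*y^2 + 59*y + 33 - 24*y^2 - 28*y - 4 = -t^3 - 3*t^2 + 18*t + y^2*(6*t - 18) + y*(5*t^2 - 21*t + 18)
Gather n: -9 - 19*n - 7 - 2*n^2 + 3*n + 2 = -2*n^2 - 16*n - 14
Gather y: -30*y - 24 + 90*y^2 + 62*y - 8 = 90*y^2 + 32*y - 32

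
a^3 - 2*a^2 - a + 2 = (a - 2)*(a - 1)*(a + 1)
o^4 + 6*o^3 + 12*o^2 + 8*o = o*(o + 2)^3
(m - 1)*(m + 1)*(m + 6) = m^3 + 6*m^2 - m - 6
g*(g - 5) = g^2 - 5*g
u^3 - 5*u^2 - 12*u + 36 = (u - 6)*(u - 2)*(u + 3)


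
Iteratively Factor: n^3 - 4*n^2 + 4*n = (n - 2)*(n^2 - 2*n) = (n - 2)^2*(n)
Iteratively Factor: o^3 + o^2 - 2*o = (o)*(o^2 + o - 2) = o*(o + 2)*(o - 1)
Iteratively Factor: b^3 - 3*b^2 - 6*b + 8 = (b + 2)*(b^2 - 5*b + 4) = (b - 1)*(b + 2)*(b - 4)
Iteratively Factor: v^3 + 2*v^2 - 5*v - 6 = (v - 2)*(v^2 + 4*v + 3) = (v - 2)*(v + 1)*(v + 3)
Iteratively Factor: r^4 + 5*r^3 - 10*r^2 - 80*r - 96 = (r + 4)*(r^3 + r^2 - 14*r - 24) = (r + 2)*(r + 4)*(r^2 - r - 12) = (r - 4)*(r + 2)*(r + 4)*(r + 3)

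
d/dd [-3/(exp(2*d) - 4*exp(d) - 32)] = 6*(exp(d) - 2)*exp(d)/(-exp(2*d) + 4*exp(d) + 32)^2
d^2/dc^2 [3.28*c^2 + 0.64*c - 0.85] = 6.56000000000000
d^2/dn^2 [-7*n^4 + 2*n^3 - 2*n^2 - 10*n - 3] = -84*n^2 + 12*n - 4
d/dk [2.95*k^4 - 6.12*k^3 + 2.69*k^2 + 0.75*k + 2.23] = 11.8*k^3 - 18.36*k^2 + 5.38*k + 0.75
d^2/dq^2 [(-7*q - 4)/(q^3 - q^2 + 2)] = 2*(-q^2*(3*q - 2)^2*(7*q + 4) + (21*q^2 - 14*q + (3*q - 1)*(7*q + 4))*(q^3 - q^2 + 2))/(q^3 - q^2 + 2)^3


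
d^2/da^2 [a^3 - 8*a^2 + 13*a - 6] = 6*a - 16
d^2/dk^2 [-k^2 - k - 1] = -2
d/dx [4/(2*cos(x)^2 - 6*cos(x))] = 2*(2*cos(x) - 3)*sin(x)/((cos(x) - 3)^2*cos(x)^2)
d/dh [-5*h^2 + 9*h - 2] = 9 - 10*h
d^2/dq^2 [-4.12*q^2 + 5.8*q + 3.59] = -8.24000000000000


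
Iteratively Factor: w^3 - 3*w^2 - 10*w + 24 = (w - 4)*(w^2 + w - 6) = (w - 4)*(w - 2)*(w + 3)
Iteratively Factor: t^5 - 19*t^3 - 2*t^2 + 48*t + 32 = (t + 1)*(t^4 - t^3 - 18*t^2 + 16*t + 32) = (t + 1)*(t + 4)*(t^3 - 5*t^2 + 2*t + 8) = (t + 1)^2*(t + 4)*(t^2 - 6*t + 8) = (t - 2)*(t + 1)^2*(t + 4)*(t - 4)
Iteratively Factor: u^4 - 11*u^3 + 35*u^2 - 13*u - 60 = (u - 3)*(u^3 - 8*u^2 + 11*u + 20) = (u - 3)*(u + 1)*(u^2 - 9*u + 20) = (u - 5)*(u - 3)*(u + 1)*(u - 4)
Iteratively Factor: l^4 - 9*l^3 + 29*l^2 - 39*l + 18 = (l - 2)*(l^3 - 7*l^2 + 15*l - 9) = (l - 3)*(l - 2)*(l^2 - 4*l + 3) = (l - 3)*(l - 2)*(l - 1)*(l - 3)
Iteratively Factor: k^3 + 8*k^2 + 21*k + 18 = (k + 2)*(k^2 + 6*k + 9) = (k + 2)*(k + 3)*(k + 3)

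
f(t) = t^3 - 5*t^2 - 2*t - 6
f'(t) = 3*t^2 - 10*t - 2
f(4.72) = -21.68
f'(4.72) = 17.64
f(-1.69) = -21.73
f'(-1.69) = 23.47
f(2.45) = -26.21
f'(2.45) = -8.49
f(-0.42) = -6.12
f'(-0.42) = 2.73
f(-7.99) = -819.30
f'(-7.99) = 269.42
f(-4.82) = -224.50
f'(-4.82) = 115.90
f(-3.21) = -84.18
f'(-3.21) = 61.01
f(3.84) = -30.78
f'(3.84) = 3.84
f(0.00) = -6.00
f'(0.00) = -2.00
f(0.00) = -6.00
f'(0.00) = -2.00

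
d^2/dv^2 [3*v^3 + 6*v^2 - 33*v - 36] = 18*v + 12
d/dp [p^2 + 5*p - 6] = 2*p + 5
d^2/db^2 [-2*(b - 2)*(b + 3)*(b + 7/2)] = -12*b - 18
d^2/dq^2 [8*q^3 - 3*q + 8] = 48*q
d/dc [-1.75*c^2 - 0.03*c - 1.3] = -3.5*c - 0.03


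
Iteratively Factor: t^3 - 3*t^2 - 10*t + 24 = (t - 2)*(t^2 - t - 12) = (t - 2)*(t + 3)*(t - 4)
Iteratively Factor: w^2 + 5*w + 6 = (w + 3)*(w + 2)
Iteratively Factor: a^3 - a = (a - 1)*(a^2 + a) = (a - 1)*(a + 1)*(a)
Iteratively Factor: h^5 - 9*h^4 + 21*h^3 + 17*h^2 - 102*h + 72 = (h - 4)*(h^4 - 5*h^3 + h^2 + 21*h - 18) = (h - 4)*(h - 1)*(h^3 - 4*h^2 - 3*h + 18) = (h - 4)*(h - 3)*(h - 1)*(h^2 - h - 6) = (h - 4)*(h - 3)^2*(h - 1)*(h + 2)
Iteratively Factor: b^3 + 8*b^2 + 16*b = (b + 4)*(b^2 + 4*b) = (b + 4)^2*(b)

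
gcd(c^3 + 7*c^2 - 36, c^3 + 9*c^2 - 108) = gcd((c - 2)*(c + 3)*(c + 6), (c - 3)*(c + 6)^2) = c + 6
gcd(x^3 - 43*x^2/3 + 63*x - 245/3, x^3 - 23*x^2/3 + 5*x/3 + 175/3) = x - 5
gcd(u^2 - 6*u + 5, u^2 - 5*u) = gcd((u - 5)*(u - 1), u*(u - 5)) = u - 5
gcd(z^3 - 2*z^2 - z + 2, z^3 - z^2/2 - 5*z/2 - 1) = z^2 - z - 2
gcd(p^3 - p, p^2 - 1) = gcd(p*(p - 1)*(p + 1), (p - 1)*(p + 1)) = p^2 - 1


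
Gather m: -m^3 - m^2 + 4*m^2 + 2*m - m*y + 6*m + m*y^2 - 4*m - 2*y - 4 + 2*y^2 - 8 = -m^3 + 3*m^2 + m*(y^2 - y + 4) + 2*y^2 - 2*y - 12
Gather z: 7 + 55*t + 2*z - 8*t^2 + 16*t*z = -8*t^2 + 55*t + z*(16*t + 2) + 7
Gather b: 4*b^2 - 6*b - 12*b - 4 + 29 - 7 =4*b^2 - 18*b + 18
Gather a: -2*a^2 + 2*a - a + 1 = -2*a^2 + a + 1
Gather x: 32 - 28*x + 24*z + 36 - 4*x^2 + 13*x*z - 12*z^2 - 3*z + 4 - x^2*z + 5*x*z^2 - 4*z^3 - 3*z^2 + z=x^2*(-z - 4) + x*(5*z^2 + 13*z - 28) - 4*z^3 - 15*z^2 + 22*z + 72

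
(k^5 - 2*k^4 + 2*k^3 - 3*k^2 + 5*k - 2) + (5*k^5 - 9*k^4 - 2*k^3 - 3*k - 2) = 6*k^5 - 11*k^4 - 3*k^2 + 2*k - 4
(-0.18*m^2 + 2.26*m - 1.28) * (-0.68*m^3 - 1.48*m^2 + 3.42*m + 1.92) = 0.1224*m^5 - 1.2704*m^4 - 3.09*m^3 + 9.278*m^2 - 0.0384000000000011*m - 2.4576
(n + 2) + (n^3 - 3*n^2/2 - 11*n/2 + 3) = n^3 - 3*n^2/2 - 9*n/2 + 5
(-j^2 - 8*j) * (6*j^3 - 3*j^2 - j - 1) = -6*j^5 - 45*j^4 + 25*j^3 + 9*j^2 + 8*j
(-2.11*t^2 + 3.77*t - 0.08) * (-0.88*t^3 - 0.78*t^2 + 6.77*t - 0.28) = 1.8568*t^5 - 1.6718*t^4 - 17.1549*t^3 + 26.1761*t^2 - 1.5972*t + 0.0224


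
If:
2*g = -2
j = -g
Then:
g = -1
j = 1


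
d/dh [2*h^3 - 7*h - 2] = 6*h^2 - 7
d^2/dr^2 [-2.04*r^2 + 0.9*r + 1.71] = -4.08000000000000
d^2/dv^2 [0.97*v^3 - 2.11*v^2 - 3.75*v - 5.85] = 5.82*v - 4.22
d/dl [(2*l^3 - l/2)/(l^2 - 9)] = (4*l^4 - 107*l^2 + 9)/(2*(l^4 - 18*l^2 + 81))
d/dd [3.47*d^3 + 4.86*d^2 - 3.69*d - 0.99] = 10.41*d^2 + 9.72*d - 3.69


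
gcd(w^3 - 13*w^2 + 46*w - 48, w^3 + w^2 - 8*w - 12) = w - 3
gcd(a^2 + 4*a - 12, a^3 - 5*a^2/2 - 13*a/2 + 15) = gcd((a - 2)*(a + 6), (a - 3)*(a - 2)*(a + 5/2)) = a - 2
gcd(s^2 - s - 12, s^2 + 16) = 1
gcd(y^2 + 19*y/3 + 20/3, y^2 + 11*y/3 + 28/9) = y + 4/3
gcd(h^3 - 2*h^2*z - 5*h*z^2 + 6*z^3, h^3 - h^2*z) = -h + z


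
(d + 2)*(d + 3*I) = d^2 + 2*d + 3*I*d + 6*I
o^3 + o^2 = o^2*(o + 1)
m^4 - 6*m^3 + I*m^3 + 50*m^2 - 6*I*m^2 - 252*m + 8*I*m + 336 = (m - 4)*(m - 2)*(m - 6*I)*(m + 7*I)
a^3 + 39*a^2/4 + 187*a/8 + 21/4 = (a + 1/4)*(a + 7/2)*(a + 6)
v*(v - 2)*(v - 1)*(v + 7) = v^4 + 4*v^3 - 19*v^2 + 14*v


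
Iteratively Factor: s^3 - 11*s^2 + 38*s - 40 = (s - 2)*(s^2 - 9*s + 20) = (s - 5)*(s - 2)*(s - 4)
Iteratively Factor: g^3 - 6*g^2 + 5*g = (g)*(g^2 - 6*g + 5) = g*(g - 5)*(g - 1)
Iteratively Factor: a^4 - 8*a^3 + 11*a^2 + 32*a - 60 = (a - 2)*(a^3 - 6*a^2 - a + 30) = (a - 3)*(a - 2)*(a^2 - 3*a - 10) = (a - 3)*(a - 2)*(a + 2)*(a - 5)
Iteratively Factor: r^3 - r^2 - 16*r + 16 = (r - 4)*(r^2 + 3*r - 4) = (r - 4)*(r - 1)*(r + 4)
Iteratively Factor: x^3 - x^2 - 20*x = (x - 5)*(x^2 + 4*x) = x*(x - 5)*(x + 4)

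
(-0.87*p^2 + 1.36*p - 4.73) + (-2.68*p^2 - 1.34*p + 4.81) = -3.55*p^2 + 0.02*p + 0.0799999999999992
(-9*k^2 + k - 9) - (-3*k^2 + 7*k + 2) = -6*k^2 - 6*k - 11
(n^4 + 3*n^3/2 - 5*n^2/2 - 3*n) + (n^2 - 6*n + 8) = n^4 + 3*n^3/2 - 3*n^2/2 - 9*n + 8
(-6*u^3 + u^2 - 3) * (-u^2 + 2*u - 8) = 6*u^5 - 13*u^4 + 50*u^3 - 5*u^2 - 6*u + 24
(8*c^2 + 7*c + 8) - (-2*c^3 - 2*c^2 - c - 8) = 2*c^3 + 10*c^2 + 8*c + 16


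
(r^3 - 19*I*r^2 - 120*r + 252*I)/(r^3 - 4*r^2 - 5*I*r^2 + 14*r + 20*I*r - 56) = (r^2 - 12*I*r - 36)/(r^2 + 2*r*(-2 + I) - 8*I)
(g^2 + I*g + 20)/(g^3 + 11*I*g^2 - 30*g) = (g - 4*I)/(g*(g + 6*I))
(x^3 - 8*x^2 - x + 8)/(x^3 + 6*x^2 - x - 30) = (x^3 - 8*x^2 - x + 8)/(x^3 + 6*x^2 - x - 30)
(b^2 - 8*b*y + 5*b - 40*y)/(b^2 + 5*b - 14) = (b^2 - 8*b*y + 5*b - 40*y)/(b^2 + 5*b - 14)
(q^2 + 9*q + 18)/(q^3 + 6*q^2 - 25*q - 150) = (q + 3)/(q^2 - 25)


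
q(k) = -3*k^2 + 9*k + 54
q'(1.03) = 2.82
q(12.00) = -270.00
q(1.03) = 60.09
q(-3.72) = -21.00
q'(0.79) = 4.26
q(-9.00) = -270.00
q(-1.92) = 25.66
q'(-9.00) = 63.00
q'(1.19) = 1.86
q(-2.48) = 13.23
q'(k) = 9 - 6*k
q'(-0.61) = 12.66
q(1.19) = 60.46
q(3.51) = 48.63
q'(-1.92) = 20.52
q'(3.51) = -12.06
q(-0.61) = 47.39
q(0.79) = 59.24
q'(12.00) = -63.00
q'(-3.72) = 31.32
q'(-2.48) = 23.88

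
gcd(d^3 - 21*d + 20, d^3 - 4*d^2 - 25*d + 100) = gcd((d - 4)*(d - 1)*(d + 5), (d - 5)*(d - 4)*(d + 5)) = d^2 + d - 20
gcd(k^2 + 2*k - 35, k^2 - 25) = k - 5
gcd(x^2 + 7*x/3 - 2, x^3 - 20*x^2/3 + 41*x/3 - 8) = 1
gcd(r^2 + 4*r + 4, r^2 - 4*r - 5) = 1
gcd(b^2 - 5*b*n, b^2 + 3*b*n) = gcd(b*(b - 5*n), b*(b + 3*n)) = b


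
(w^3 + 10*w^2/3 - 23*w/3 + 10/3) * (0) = 0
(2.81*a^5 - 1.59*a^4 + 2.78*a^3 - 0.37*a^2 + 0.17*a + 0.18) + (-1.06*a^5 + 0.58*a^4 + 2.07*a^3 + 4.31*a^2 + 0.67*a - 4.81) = 1.75*a^5 - 1.01*a^4 + 4.85*a^3 + 3.94*a^2 + 0.84*a - 4.63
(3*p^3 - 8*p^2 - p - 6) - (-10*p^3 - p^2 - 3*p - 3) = 13*p^3 - 7*p^2 + 2*p - 3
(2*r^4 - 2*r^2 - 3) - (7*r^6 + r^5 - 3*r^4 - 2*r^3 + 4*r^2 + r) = -7*r^6 - r^5 + 5*r^4 + 2*r^3 - 6*r^2 - r - 3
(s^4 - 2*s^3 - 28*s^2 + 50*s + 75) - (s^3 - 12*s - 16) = s^4 - 3*s^3 - 28*s^2 + 62*s + 91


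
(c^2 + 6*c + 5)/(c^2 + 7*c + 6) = (c + 5)/(c + 6)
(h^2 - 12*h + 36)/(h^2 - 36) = (h - 6)/(h + 6)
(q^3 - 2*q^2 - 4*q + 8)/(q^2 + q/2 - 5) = 2*(q^2 - 4)/(2*q + 5)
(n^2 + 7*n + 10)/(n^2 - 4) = (n + 5)/(n - 2)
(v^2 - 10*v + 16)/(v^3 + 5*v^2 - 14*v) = (v - 8)/(v*(v + 7))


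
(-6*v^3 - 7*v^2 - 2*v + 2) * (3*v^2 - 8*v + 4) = -18*v^5 + 27*v^4 + 26*v^3 - 6*v^2 - 24*v + 8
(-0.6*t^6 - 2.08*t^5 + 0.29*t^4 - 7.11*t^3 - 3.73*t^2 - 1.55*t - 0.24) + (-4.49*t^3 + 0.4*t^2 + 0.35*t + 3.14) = -0.6*t^6 - 2.08*t^5 + 0.29*t^4 - 11.6*t^3 - 3.33*t^2 - 1.2*t + 2.9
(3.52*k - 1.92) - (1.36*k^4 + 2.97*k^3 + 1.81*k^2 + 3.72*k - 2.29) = -1.36*k^4 - 2.97*k^3 - 1.81*k^2 - 0.2*k + 0.37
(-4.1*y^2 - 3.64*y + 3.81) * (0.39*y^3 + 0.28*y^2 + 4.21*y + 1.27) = -1.599*y^5 - 2.5676*y^4 - 16.7943*y^3 - 19.4646*y^2 + 11.4173*y + 4.8387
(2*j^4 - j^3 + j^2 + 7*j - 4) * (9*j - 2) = 18*j^5 - 13*j^4 + 11*j^3 + 61*j^2 - 50*j + 8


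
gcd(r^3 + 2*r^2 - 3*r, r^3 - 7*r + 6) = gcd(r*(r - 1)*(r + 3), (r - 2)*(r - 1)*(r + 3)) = r^2 + 2*r - 3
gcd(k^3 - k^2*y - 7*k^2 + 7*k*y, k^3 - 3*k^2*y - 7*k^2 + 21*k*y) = k^2 - 7*k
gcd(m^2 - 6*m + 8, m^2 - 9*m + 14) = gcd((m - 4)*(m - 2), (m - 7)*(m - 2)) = m - 2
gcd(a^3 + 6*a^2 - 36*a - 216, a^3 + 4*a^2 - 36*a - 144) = a^2 - 36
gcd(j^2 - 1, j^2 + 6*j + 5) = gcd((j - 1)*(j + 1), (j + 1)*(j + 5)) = j + 1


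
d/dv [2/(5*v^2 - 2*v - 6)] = 4*(1 - 5*v)/(-5*v^2 + 2*v + 6)^2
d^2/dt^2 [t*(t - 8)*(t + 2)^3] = 20*t^3 - 24*t^2 - 216*t - 176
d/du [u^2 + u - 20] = 2*u + 1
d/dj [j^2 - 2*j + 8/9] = 2*j - 2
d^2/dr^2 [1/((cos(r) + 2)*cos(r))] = (-2*(1 - cos(2*r))^2 + 15*cos(r) - 6*cos(2*r) - 3*cos(3*r) + 18)/(2*(cos(r) + 2)^3*cos(r)^3)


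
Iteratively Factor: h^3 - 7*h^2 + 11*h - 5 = (h - 1)*(h^2 - 6*h + 5) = (h - 1)^2*(h - 5)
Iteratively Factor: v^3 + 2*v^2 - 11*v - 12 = (v + 4)*(v^2 - 2*v - 3) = (v + 1)*(v + 4)*(v - 3)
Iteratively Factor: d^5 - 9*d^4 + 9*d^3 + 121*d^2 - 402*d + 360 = (d - 2)*(d^4 - 7*d^3 - 5*d^2 + 111*d - 180) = (d - 3)*(d - 2)*(d^3 - 4*d^2 - 17*d + 60) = (d - 5)*(d - 3)*(d - 2)*(d^2 + d - 12) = (d - 5)*(d - 3)*(d - 2)*(d + 4)*(d - 3)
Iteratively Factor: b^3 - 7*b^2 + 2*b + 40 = (b - 4)*(b^2 - 3*b - 10) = (b - 4)*(b + 2)*(b - 5)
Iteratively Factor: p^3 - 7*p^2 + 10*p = (p)*(p^2 - 7*p + 10) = p*(p - 5)*(p - 2)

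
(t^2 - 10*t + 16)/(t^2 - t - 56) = (t - 2)/(t + 7)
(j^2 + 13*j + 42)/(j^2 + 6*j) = (j + 7)/j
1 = 1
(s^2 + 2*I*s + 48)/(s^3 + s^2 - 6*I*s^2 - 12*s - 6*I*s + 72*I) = (s + 8*I)/(s^2 + s - 12)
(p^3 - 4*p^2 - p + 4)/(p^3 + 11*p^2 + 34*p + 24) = (p^2 - 5*p + 4)/(p^2 + 10*p + 24)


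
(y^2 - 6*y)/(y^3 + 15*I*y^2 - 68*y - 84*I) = y*(y - 6)/(y^3 + 15*I*y^2 - 68*y - 84*I)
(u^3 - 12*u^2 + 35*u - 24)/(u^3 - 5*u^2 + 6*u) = (u^2 - 9*u + 8)/(u*(u - 2))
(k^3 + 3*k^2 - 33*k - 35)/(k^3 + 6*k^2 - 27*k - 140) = (k + 1)/(k + 4)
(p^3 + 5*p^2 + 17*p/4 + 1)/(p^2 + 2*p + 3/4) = (2*p^2 + 9*p + 4)/(2*p + 3)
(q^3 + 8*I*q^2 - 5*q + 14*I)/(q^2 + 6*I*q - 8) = (q^2 + 6*I*q + 7)/(q + 4*I)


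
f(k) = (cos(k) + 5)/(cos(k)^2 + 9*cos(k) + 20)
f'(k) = (2*sin(k)*cos(k) + 9*sin(k))*(cos(k) + 5)/(cos(k)^2 + 9*cos(k) + 20)^2 - sin(k)/(cos(k)^2 + 9*cos(k) + 20)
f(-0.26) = 0.20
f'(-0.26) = -0.01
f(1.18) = 0.23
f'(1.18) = 0.05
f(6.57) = 0.20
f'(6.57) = 0.01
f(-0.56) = 0.21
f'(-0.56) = -0.02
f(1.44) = 0.24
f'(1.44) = 0.06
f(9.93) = 0.32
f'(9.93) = -0.05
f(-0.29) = 0.20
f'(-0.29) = -0.01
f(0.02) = 0.20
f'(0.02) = 0.00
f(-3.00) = 0.33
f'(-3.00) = -0.02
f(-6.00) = 0.20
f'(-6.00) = 0.01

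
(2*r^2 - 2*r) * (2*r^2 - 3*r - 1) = 4*r^4 - 10*r^3 + 4*r^2 + 2*r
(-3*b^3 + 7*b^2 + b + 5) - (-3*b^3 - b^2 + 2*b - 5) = 8*b^2 - b + 10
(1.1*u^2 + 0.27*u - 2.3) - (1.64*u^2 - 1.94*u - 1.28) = -0.54*u^2 + 2.21*u - 1.02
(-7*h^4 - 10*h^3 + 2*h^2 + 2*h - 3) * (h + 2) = -7*h^5 - 24*h^4 - 18*h^3 + 6*h^2 + h - 6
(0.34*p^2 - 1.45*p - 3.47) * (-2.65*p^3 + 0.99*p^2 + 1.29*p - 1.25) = -0.901*p^5 + 4.1791*p^4 + 8.1986*p^3 - 5.7308*p^2 - 2.6638*p + 4.3375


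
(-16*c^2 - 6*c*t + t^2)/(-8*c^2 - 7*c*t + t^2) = (2*c + t)/(c + t)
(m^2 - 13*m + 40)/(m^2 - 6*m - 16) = (m - 5)/(m + 2)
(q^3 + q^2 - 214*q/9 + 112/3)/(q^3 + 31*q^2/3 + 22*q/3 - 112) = (q - 7/3)/(q + 7)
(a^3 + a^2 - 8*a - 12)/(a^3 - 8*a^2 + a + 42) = (a + 2)/(a - 7)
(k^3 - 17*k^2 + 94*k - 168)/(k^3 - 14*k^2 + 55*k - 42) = (k - 4)/(k - 1)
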